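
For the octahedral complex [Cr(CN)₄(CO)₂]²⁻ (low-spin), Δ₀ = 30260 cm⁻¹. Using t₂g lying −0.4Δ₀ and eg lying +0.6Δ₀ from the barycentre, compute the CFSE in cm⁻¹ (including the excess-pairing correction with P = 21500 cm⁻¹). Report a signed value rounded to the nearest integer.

Ligand charges: 4×(-1) from CN⁻ and 2×(+0) from CO sum to -4; with overall charge -2, Cr is +2.
Cr is in group 6, so Cr²⁺ is d⁴ (6 − 2 = 4).
Configuration: t₂g⁴ eg⁰.
CFSE(orbital) = 4×(-0.4Δ₀) + 0×(0.6Δ₀) = -1.6Δ₀; with Δ₀ = 30260 cm⁻¹ that is -48416 cm⁻¹.
Pairing penalty: 1 pair vs 0 in the high-spin reference → 1 extra × P = 21500 cm⁻¹.
Combining: -48416 + 21500 = -26916 cm⁻¹.

-26916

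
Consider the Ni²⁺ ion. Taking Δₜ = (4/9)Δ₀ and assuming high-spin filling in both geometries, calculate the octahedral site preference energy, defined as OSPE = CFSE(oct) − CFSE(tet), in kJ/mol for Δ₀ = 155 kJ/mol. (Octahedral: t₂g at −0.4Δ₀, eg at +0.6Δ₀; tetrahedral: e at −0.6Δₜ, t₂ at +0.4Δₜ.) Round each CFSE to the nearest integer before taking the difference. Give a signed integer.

-131

Ni is in group 10, so Ni²⁺ is d⁸ (10 − 2 = 8).
Octahedral (high-spin): t2g^6 e_g^2, CFSE = 6(−0.4) + 2(+0.6) = -1.2Δ₀ = -1.2 × 155 = -186 kJ/mol.
Tetrahedral: e^4 t2^4, CFSE = 4(−0.6) + 4(+0.4) = -0.8Δₜ = -0.8 × (4/9) × 155 = -55 kJ/mol.
Subtracting, OSPE = -186 − (-55) = -131 kJ/mol.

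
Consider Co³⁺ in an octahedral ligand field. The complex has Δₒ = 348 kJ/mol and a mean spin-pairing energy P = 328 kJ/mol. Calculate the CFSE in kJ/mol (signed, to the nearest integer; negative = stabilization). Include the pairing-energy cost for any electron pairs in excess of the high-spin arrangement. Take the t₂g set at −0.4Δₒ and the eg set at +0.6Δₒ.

-179

Group 9 minus oxidation state +3 gives a d⁶ configuration for Co³⁺.
Since Δₒ = 348 kJ/mol > P = 328 kJ/mol, the complex adopts the low-spin configuration.
That gives t₂g⁶ eg⁰.
Orbital CFSE = -2.4Δₒ = -2.4 × 348 = -835 kJ/mol.
Excess pairs vs high-spin: 3 − 1 = 2; pairing cost = +656 kJ/mol.
Net CFSE = -835 + 656 = -179 kJ/mol.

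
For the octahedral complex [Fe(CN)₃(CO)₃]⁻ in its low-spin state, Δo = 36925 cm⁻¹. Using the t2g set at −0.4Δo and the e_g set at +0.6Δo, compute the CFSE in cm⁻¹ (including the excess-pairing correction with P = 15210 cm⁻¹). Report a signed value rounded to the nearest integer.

Ligand charges: 3×(-1) from CN⁻ and 3×(+0) from CO sum to -3; with overall charge -1, Fe is +2.
Group 8 minus oxidation state +2 gives a d⁶ configuration for Fe²⁺.
Electron filling gives t2g^6 e_g^0.
The orbital stabilization is -2.4Δo = -2.4 × 36925 = -88620 cm⁻¹.
Relative to high-spin t2g^4 e_g^2 (1 paired), the low-spin configuration has 2 additional pairs, contributing +2 × 15210 = +30420 cm⁻¹.
Net CFSE = -88620 + 30420 = -58200 cm⁻¹.

-58200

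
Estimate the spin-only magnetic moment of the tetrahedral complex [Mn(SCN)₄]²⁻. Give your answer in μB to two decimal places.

5.92 μB

Each SCN⁻ contributes -1; 4 × (-1) = -4. With overall charge -2, Mn is in the +2 oxidation state.
Mn is in group 7, so Mn²⁺ is d⁵ (7 − 2 = 5).
Tetrahedral splitting is small, so the complex is high-spin.
Configuration: e² t₂³ → 5 unpaired electrons.
μ(spin-only) = √[5(5+2)] = √35 ≈ 5.92 μB.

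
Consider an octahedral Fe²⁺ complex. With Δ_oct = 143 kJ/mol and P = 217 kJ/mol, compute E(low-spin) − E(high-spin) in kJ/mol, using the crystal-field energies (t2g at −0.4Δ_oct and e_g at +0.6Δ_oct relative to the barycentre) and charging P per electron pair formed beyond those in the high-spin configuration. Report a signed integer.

Group 8 minus oxidation state +2 gives a d⁶ configuration for Fe²⁺.
High-spin d⁶ fills as t2g^4 e_g^2 with CFSE 4(−0.4) + 2(+0.6) = -0.4Δ_oct = -57 kJ/mol.
Low-spin: t2g^6 e_g^0, orbital CFSE = -2.4Δ_oct = -343 kJ/mol; plus 2 excess pairs × P = +434 kJ/mol; total 91 kJ/mol.
The difference is 91 − (-57) = 148 kJ/mol, so high-spin lies lower.

148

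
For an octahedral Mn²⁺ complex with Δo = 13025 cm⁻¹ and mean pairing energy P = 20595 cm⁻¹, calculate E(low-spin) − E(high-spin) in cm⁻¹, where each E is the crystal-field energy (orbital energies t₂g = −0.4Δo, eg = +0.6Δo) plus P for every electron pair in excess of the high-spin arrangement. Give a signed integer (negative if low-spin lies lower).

15140

Mn is in group 7, so Mn²⁺ is d⁵ (7 − 2 = 5).
In the high-spin limit (t₂g³ eg²) the orbital term is 0.0Δo = 0 cm⁻¹, with no excess pairing.
Low-spin: t₂g⁵ eg⁰, orbital CFSE = -2.0Δo = -26050 cm⁻¹; plus 2 excess pairs × P = +41190 cm⁻¹; total 15140 cm⁻¹.
Thus E(LS) − E(HS) = 15140 cm⁻¹.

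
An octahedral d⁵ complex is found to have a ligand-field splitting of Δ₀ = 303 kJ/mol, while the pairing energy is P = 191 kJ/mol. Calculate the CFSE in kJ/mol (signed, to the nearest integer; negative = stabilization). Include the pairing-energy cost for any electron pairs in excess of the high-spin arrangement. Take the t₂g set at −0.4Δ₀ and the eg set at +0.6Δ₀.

Since Δ₀ = 303 kJ/mol > P = 191 kJ/mol, the complex adopts the low-spin configuration.
Filling d⁵ accordingly: t₂g⁵ eg⁰.
Orbital CFSE = -2.0Δ₀ = -2.0 × 303 = -606 kJ/mol.
Excess pairs vs high-spin: 2 − 0 = 2; pairing cost = +382 kJ/mol.
Net CFSE = -606 + 382 = -224 kJ/mol.

-224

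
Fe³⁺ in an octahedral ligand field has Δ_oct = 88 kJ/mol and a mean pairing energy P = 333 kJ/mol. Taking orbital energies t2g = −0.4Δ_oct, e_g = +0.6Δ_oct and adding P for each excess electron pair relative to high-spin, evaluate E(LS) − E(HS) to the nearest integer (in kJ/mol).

Fe³⁺: group 8, so d-count = 8 − 3 = 5.
High-spin: t2g^3 e_g^2, CFSE = 0.0Δ_oct = 0 kJ/mol.
Low-spin t2g^5 e_g^0 gives -2.0Δ_oct = -176 kJ/mol, but forming 2 extra pairs costs 2P = 666 kJ/mol, so E(LS) = -176 + 666 = 490 kJ/mol.
E(LS) − E(HS) = 490 − (0) = 490 kJ/mol.

490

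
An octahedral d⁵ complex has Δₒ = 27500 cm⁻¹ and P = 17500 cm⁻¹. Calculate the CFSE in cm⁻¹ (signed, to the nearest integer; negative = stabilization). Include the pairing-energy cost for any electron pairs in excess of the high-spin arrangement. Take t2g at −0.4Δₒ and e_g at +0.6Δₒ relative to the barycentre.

-20000

Here Δₒ > P (27500 > 17500), so the low-spin state is favoured.
That gives t2g^5 e_g^0.
Orbital CFSE = -2.0Δₒ = -2.0 × 27500 = -55000 cm⁻¹.
Excess pairs vs high-spin: 2 − 0 = 2; pairing cost = +35000 cm⁻¹.
Net CFSE = -55000 + 35000 = -20000 cm⁻¹.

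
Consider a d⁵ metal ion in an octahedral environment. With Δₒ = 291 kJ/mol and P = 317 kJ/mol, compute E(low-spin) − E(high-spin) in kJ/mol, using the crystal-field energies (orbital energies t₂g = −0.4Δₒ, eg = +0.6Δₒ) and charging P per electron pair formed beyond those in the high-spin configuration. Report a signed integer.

High-spin: t₂g³ eg², CFSE = 0.0Δₒ = 0 kJ/mol.
For low-spin the configuration is t₂g⁵ eg⁰: orbital energy -2.0 × 291 = -582 kJ/mol, and 2 additional pairs relative to high-spin add 634 kJ/mol, giving 52 kJ/mol.
Thus E(LS) − E(HS) = 52 kJ/mol.

52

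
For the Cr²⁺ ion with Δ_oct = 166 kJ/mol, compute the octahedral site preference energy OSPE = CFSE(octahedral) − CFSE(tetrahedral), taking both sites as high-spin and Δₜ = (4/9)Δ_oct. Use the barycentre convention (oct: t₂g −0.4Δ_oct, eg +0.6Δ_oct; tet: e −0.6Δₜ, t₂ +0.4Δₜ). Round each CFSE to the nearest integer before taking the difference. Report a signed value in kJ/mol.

-70

Cr is in group 6, so Cr²⁺ is d⁴ (6 − 2 = 4).
In an octahedral site d⁴ (HS) is t₂g³ eg¹, giving CFSE(oct) = -0.6Δ_oct = -100 kJ/mol.
Tetrahedral e² t₂² gives -0.4Δₜ = -0.4 × (4/9) × 166 = -30 kJ/mol.
OSPE = CFSE(oct) − CFSE(tet) = -100 − (-30) = -70 kJ/mol.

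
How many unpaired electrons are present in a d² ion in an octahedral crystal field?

2

Configuration: t₂g² eg⁰, giving 2 unpaired electrons.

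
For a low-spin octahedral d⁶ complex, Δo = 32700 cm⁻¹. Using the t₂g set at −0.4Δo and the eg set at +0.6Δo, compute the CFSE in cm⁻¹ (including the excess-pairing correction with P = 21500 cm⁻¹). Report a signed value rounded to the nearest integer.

Electron filling gives t₂g⁶ eg⁰.
Orbital CFSE = 6(-0.4) + 0(0.6) = -2.4Δo = -2.4 × 32700 = -78480 cm⁻¹.
Pairing penalty: 3 pairs vs 1 in the high-spin reference → 2 extra × P = 43000 cm⁻¹.
Overall CFSE = -78480 + 43000 = -35480 cm⁻¹.

-35480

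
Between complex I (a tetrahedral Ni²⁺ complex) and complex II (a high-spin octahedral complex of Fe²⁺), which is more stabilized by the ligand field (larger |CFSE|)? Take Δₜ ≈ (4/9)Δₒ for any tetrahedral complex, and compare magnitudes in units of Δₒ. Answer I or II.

II

I: Group 10 minus oxidation state +2 gives a d⁸ configuration for Ni²⁺; Tetrahedral splitting is small, so the complex is high-spin; e^4 t2^4, CFSE = -0.8Δₜ ≈ -0.36Δₒ.
II: Fe²⁺: group 8, so d-count = 8 − 2 = 6; t2g^4 e_g^2, CFSE = -0.4Δₒ.
So II has the larger |CFSE|.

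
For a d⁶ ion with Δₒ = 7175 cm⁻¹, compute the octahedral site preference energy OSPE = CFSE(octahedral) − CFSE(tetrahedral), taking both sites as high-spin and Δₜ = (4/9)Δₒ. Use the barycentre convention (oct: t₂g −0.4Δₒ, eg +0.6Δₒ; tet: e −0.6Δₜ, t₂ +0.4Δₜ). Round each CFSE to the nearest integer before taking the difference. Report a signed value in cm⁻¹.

In an octahedral site d⁶ (HS) is t2g^4 e_g^2, giving CFSE(oct) = -0.4Δₒ = -2870 cm⁻¹.
In a tetrahedral site the filling is e^3 t2^3: CFSE(tet) = -0.6Δₜ = -0.6 × (4/9)(7175) = -1913 cm⁻¹.
OSPE = -2870 − (-1913) = -957 cm⁻¹.

-957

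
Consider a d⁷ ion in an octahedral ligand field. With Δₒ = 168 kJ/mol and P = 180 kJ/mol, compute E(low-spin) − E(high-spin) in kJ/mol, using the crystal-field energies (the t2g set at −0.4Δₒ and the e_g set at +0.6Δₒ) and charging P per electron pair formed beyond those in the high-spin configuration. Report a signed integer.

High-spin: t2g^5 e_g^2, CFSE = -0.8Δₒ = -134 kJ/mol.
Low-spin: t2g^6 e_g^1, orbital CFSE = -1.8Δₒ = -302 kJ/mol; plus 1 excess pair × P = +180 kJ/mol; total -122 kJ/mol.
Thus E(LS) − E(HS) = 12 kJ/mol.

12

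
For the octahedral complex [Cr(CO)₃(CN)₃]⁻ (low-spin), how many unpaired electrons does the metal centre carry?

2

Ligand charges: 3×(+0) from CO and 3×(-1) from CN⁻ sum to -3; with overall charge -1, Cr is +2.
Cr²⁺: group 6, so d-count = 6 − 2 = 4.
Configuration: t₂g⁴ eg⁰, giving 2 unpaired electrons.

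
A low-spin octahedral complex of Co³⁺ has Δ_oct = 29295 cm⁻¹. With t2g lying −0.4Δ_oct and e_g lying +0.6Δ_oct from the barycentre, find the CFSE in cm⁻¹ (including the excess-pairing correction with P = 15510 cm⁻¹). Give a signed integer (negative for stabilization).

Co is in group 9, so Co³⁺ is d⁶ (9 − 3 = 6).
Configuration: t2g^6 e_g^0.
Orbital CFSE = 6(-0.4) + 0(0.6) = -2.4Δ_oct = -2.4 × 29295 = -70308 cm⁻¹.
Pairing penalty: 3 pairs vs 1 in the high-spin reference → 2 extra × P = 31020 cm⁻¹.
Net CFSE = -70308 + 31020 = -39288 cm⁻¹.

-39288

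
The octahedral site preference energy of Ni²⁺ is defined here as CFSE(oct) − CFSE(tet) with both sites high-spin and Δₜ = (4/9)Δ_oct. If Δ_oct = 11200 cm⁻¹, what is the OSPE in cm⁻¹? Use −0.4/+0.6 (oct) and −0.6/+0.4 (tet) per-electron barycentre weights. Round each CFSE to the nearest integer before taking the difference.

Group 10 minus oxidation state +2 gives a d⁸ configuration for Ni²⁺.
Octahedral (high-spin): t2g^6 e_g^2, CFSE = 6(−0.4) + 2(+0.6) = -1.2Δ_oct = -1.2 × 11200 = -13440 cm⁻¹.
Tetrahedral e^4 t2^4 gives -0.8Δₜ = -0.8 × (4/9) × 11200 = -3982 cm⁻¹.
Subtracting, OSPE = -13440 − (-3982) = -9458 cm⁻¹.

-9458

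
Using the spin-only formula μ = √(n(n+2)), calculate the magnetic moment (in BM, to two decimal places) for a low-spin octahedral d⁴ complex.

Configuration: t2g^4 e_g^0 → 2 unpaired electrons.
μ(spin-only) = √[2(2+2)] = √8 ≈ 2.83 BM.

2.83 BM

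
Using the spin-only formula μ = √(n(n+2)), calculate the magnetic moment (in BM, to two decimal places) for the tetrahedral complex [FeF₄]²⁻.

4.90 BM

Each F⁻ contributes -1; 4 × (-1) = -4. With overall charge -2, Fe is in the +2 oxidation state.
Fe sits in group 8; removing 2 electrons leaves Fe²⁺ with 8 − 2 = 6 d electrons.
Tetrahedral splitting is small, so the complex is high-spin.
Configuration: e³ t₂³ → 4 unpaired electrons.
μ(spin-only) = √[4(4+2)] = √24 ≈ 4.90 BM.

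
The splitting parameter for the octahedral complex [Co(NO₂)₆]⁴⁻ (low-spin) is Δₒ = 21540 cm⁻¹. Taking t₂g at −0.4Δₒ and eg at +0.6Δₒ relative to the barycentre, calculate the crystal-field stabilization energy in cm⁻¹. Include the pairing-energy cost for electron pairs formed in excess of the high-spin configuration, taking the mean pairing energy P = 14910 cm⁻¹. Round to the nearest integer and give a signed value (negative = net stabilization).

-23862

Each NO₂⁻ contributes -1; 6 × (-1) = -6. With overall charge -4, Co is in the +2 oxidation state.
Co sits in group 9; removing 2 electrons leaves Co²⁺ with 9 − 2 = 7 d electrons.
Electron filling gives t₂g⁶ eg¹.
The orbital stabilization is -1.8Δₒ = -1.8 × 21540 = -38772 cm⁻¹.
High-spin d⁷ would be t₂g⁵ eg² with 2 pairs; low-spin has 3, so 1 excess pair costs +1P = +14910 cm⁻¹.
Overall CFSE = -38772 + 14910 = -23862 cm⁻¹.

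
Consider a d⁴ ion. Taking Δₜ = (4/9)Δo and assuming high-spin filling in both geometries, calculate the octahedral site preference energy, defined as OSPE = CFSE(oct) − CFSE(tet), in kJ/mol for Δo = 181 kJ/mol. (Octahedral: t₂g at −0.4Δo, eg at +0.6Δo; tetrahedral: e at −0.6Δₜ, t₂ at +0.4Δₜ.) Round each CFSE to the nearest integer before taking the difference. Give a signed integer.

-77

In an octahedral site d⁴ (HS) is t2g^3 e_g^1, giving CFSE(oct) = -0.6Δo = -109 kJ/mol.
Tetrahedral e^2 t2^2 gives -0.4Δₜ = -0.4 × (4/9) × 181 = -32 kJ/mol.
Subtracting, OSPE = -109 − (-32) = -77 kJ/mol.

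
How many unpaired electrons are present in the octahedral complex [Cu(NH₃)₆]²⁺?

1

NH₃ is neutral, so the +2 overall charge sits on Cu: oxidation state +2.
Cu²⁺: group 11, so d-count = 11 − 2 = 9.
Configuration: t₂g⁶ eg³, giving 1 unpaired electron.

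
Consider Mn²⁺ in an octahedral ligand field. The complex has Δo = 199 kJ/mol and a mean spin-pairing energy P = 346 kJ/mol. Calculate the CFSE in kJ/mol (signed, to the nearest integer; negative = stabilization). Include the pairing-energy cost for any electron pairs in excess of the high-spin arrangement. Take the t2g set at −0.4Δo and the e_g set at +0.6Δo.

Mn is in group 7, so Mn²⁺ is d⁵ (7 − 2 = 5).
Here Δo < P (199 < 346), so the high-spin state is favoured.
Filling d⁵ accordingly: t2g^3 e_g^2.
Orbital CFSE = 0.0Δo = 0.0 × 199 = 0 kJ/mol.
High-spin has no excess pairs, so no pairing correction applies.

0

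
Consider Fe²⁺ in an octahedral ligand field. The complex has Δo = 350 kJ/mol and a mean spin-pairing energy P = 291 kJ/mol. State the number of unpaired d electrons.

0

Fe²⁺: group 8, so d-count = 8 − 2 = 6.
Since Δo = 350 kJ/mol > P = 291 kJ/mol, the complex adopts the low-spin configuration.
Configuration: t2g^6 e_g^0.
Unpaired electrons: 0.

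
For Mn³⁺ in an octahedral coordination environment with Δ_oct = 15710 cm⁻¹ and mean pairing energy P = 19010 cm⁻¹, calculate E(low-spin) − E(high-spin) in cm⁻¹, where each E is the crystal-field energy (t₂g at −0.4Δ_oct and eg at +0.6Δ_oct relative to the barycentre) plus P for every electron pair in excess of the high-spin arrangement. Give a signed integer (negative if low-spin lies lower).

Mn³⁺: group 7, so d-count = 7 − 3 = 4.
High-spin d⁴ fills as t₂g³ eg¹ with CFSE 3(−0.4) + 1(+0.6) = -0.6Δ_oct = -9426 cm⁻¹.
Low-spin: t₂g⁴ eg⁰, orbital CFSE = -1.6Δ_oct = -25136 cm⁻¹; plus 1 excess pair × P = +19010 cm⁻¹; total -6126 cm⁻¹.
Thus E(LS) − E(HS) = 3300 cm⁻¹.

3300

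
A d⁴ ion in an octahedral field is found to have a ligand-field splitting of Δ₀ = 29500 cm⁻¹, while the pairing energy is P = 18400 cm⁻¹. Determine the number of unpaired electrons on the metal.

2

With Δ₀ > P the complex is low-spin.
Configuration: t2g^4 e_g^0.
Unpaired electrons: 2.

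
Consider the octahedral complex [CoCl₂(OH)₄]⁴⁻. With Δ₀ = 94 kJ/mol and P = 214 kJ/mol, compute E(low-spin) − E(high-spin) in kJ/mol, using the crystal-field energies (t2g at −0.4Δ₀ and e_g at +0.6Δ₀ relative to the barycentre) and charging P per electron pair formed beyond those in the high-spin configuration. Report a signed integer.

Ligand charges: 2×(-1) from Cl⁻ and 4×(-1) from OH⁻ sum to -6; with overall charge -4, Co is +2.
Co is in group 9, so Co²⁺ is d⁷ (9 − 2 = 7).
In the high-spin limit (t2g^5 e_g^2) the orbital term is -0.8Δ₀ = -75 kJ/mol, with no excess pairing.
Low-spin: t2g^6 e_g^1, orbital CFSE = -1.8Δ₀ = -169 kJ/mol; plus 1 excess pair × P = +214 kJ/mol; total 45 kJ/mol.
The difference is 45 − (-75) = 120 kJ/mol, so high-spin lies lower.

120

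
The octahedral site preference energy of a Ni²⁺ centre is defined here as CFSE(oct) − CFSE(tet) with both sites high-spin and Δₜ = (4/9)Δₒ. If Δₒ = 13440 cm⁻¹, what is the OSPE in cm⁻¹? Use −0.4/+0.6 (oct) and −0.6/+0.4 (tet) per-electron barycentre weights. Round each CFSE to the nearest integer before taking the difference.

-11349

Group 10 minus oxidation state +2 gives a d⁸ configuration for Ni²⁺.
Octahedral (high-spin): t₂g⁶ eg², CFSE = 6(−0.4) + 2(+0.6) = -1.2Δₒ = -1.2 × 13440 = -16128 cm⁻¹.
Tetrahedral: e⁴ t₂⁴, CFSE = 4(−0.6) + 4(+0.4) = -0.8Δₜ = -0.8 × (4/9) × 13440 = -4779 cm⁻¹.
Subtracting, OSPE = -16128 − (-4779) = -11349 cm⁻¹.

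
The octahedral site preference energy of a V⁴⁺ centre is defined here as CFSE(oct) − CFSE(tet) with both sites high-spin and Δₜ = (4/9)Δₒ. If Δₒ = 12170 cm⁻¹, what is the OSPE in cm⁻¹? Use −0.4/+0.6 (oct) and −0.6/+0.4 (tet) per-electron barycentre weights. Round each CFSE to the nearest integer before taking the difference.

V is in group 5, so V⁴⁺ is d¹ (5 − 4 = 1).
Octahedral high-spin t2g^1 e_g^0: CFSE = -0.4 × 12170 = -4868 cm⁻¹.
Tetrahedral: e^1 t2^0, CFSE = 1(−0.6) + 0(+0.4) = -0.6Δₜ = -0.6 × (4/9) × 12170 = -3245 cm⁻¹.
Subtracting, OSPE = -4868 − (-3245) = -1623 cm⁻¹.

-1623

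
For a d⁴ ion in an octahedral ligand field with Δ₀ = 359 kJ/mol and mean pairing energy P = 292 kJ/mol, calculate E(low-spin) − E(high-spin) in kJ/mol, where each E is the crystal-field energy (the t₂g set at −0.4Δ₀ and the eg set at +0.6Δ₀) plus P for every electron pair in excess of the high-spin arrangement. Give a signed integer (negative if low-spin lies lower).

High-spin d⁴ fills as t₂g³ eg¹ with CFSE 3(−0.4) + 1(+0.6) = -0.6Δ₀ = -215 kJ/mol.
Low-spin t₂g⁴ eg⁰ gives -1.6Δ₀ = -574 kJ/mol, but forming 1 extra pair costs 1P = 292 kJ/mol, so E(LS) = -574 + 292 = -282 kJ/mol.
E(LS) − E(HS) = -282 − (-215) = -67 kJ/mol.

-67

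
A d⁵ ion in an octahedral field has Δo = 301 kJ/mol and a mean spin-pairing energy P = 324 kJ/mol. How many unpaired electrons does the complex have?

5

Here Δo < P (301 < 324), so the high-spin state is favoured.
Configuration: t2g^3 e_g^2.
Unpaired electrons: 5.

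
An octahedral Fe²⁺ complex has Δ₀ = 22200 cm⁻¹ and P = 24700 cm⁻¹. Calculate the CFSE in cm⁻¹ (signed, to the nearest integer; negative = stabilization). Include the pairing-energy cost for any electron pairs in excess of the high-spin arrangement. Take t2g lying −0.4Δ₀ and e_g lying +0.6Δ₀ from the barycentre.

Group 8 minus oxidation state +2 gives a d⁶ configuration for Fe²⁺.
Here Δ₀ < P (22200 < 24700), so the high-spin state is favoured.
Filling d⁶ accordingly: t2g^4 e_g^2.
Orbital CFSE = -0.4Δ₀ = -0.4 × 22200 = -8880 cm⁻¹.
High-spin has no excess pairs, so no pairing correction applies.

-8880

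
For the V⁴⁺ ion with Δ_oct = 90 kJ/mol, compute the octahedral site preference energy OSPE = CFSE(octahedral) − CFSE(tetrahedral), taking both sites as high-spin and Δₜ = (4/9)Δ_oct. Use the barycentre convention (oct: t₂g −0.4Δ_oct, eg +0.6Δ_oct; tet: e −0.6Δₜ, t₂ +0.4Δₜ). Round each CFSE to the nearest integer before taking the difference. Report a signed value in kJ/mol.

V is in group 5, so V⁴⁺ is d¹ (5 − 4 = 1).
Octahedral (high-spin): t2g^1 e_g^0, CFSE = 1(−0.4) + 0(+0.6) = -0.4Δ_oct = -0.4 × 90 = -36 kJ/mol.
In a tetrahedral site the filling is e^1 t2^0: CFSE(tet) = -0.6Δₜ = -0.6 × (4/9)(90) = -24 kJ/mol.
OSPE = -36 − (-24) = -12 kJ/mol.

-12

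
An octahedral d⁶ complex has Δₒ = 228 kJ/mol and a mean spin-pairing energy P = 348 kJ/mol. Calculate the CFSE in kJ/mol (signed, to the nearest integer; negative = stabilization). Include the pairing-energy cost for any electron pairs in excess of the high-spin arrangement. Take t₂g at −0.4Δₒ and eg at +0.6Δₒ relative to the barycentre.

Since Δₒ = 228 kJ/mol < P = 348 kJ/mol, the complex adopts the high-spin configuration.
Filling d⁶ accordingly: t₂g⁴ eg².
Orbital CFSE = -0.4Δₒ = -0.4 × 228 = -91 kJ/mol.
High-spin has no excess pairs, so no pairing correction applies.

-91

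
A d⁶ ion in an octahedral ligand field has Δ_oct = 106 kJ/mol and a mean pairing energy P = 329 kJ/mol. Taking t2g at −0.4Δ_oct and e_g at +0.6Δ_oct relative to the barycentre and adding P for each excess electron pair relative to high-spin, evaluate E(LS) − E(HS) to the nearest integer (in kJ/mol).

High-spin d⁶ fills as t2g^4 e_g^2 with CFSE 4(−0.4) + 2(+0.6) = -0.4Δ_oct = -42 kJ/mol.
Low-spin: t2g^6 e_g^0, orbital CFSE = -2.4Δ_oct = -254 kJ/mol; plus 2 excess pairs × P = +658 kJ/mol; total 404 kJ/mol.
Thus E(LS) − E(HS) = 446 kJ/mol.

446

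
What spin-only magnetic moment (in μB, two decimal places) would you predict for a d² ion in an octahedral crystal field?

2.83 μB

Configuration: t2g^2 e_g^0 → 2 unpaired electrons.
μ(spin-only) = √[2(2+2)] = √8 ≈ 2.83 μB.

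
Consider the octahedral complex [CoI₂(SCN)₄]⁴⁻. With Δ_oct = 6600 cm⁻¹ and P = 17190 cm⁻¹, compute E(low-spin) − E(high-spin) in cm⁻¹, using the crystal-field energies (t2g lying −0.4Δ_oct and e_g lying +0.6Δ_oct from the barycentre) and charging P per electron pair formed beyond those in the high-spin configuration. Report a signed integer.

10590

Ligand charges: 2×(-1) from I⁻ and 4×(-1) from SCN⁻ sum to -6; with overall charge -4, Co is +2.
Co²⁺: group 9, so d-count = 9 − 2 = 7.
In the high-spin limit (t2g^5 e_g^2) the orbital term is -0.8Δ_oct = -5280 cm⁻¹, with no excess pairing.
For low-spin the configuration is t2g^6 e_g^1: orbital energy -1.8 × 6600 = -11880 cm⁻¹, and 1 additional pair relative to high-spin adds 17190 cm⁻¹, giving 5310 cm⁻¹.
Thus E(LS) − E(HS) = 10590 cm⁻¹.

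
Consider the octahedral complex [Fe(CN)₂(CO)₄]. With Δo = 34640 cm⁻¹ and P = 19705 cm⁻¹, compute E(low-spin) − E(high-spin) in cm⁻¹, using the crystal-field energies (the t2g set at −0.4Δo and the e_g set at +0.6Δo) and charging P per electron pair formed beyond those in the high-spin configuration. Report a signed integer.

Ligand charges: 2×(-1) from CN⁻ and 4×(+0) from CO sum to -2; with overall charge +0, Fe is +2.
Group 8 minus oxidation state +2 gives a d⁶ configuration for Fe²⁺.
In the high-spin limit (t2g^4 e_g^2) the orbital term is -0.4Δo = -13856 cm⁻¹, with no excess pairing.
Low-spin t2g^6 e_g^0 gives -2.4Δo = -83136 cm⁻¹, but forming 2 extra pairs costs 2P = 39410 cm⁻¹, so E(LS) = -83136 + 39410 = -43726 cm⁻¹.
The difference is -43726 − (-13856) = -29870 cm⁻¹, so low-spin lies lower.

-29870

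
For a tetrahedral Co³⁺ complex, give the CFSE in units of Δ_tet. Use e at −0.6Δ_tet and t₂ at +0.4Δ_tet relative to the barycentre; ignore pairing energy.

Group 9 minus oxidation state +3 gives a d⁶ configuration for Co³⁺.
Tetrahedral splitting is small, so the complex is high-spin.
Configuration: e³ t₂³.
CFSE = 3(-0.6Δ_tet) + 3(0.4Δ_tet) = -1.8Δ_tet + 1.2Δ_tet = -0.6Δ_tet.

-0.6 Δ_tet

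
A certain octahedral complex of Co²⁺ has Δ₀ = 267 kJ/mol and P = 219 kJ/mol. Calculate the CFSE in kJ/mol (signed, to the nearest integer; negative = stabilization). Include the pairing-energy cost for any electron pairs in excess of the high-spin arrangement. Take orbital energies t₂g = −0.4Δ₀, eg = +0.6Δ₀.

-262

Group 9 minus oxidation state +2 gives a d⁷ configuration for Co²⁺.
With Δ₀ > P the complex is low-spin.
Filling d⁷ accordingly: t₂g⁶ eg¹.
Orbital CFSE = -1.8Δ₀ = -1.8 × 267 = -481 kJ/mol.
Excess pairs vs high-spin: 3 − 2 = 1; pairing cost = +219 kJ/mol.
Net CFSE = -481 + 219 = -262 kJ/mol.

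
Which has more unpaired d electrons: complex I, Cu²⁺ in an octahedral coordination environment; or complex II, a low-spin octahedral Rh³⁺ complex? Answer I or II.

I: Group 11 minus oxidation state +2 gives a d⁹ configuration for Cu²⁺; For octahedral d⁹ the high- and low-spin configurations coincide; t₂g⁶ eg³ → 1 unpaired.
II: Rh sits in group 9; removing 3 electrons leaves Rh³⁺ with 9 − 3 = 6 d electrons; t₂g⁶ eg⁰ → 0 unpaired.
So I has more unpaired electrons.

I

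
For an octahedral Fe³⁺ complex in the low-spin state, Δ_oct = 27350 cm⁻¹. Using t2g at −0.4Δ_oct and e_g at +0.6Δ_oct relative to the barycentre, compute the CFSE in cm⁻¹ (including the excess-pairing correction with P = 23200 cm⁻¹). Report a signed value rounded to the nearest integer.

Fe sits in group 8; removing 3 electrons leaves Fe³⁺ with 8 − 3 = 5 d electrons.
The d⁵ electrons fill as t2g^5 e_g^0.
CFSE(orbital) = 5×(-0.4Δ_oct) + 0×(0.6Δ_oct) = -2.0Δ_oct; with Δ_oct = 27350 cm⁻¹ that is -54700 cm⁻¹.
High-spin d⁵ would be t2g^3 e_g^2 with 0 pairs; low-spin has 2, so 2 excess pairs cost +2P = +46400 cm⁻¹.
Overall CFSE = -54700 + 46400 = -8300 cm⁻¹.

-8300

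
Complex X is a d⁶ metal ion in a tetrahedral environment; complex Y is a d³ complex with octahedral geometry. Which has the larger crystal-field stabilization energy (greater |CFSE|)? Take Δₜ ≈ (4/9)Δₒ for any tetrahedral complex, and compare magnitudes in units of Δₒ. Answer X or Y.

Y

X: With tetrahedral geometry the complex is necessarily high-spin; e³ t₂³, CFSE = -0.6Δₜ ≈ -0.27Δₒ.
Y: For octahedral d³ the high- and low-spin configurations coincide; t₂g³ eg⁰, CFSE = -1.2Δₒ.
So Y has the larger |CFSE|.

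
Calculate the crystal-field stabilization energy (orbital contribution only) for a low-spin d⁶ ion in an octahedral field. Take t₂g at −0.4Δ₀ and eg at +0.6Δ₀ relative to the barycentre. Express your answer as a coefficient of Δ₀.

-2.4 Δ₀

Configuration: t₂g⁶ eg⁰.
CFSE = 6(-0.4Δ₀) + 0(0.6Δ₀) = -2.4Δ₀ + 0.0Δ₀ = -2.4Δ₀.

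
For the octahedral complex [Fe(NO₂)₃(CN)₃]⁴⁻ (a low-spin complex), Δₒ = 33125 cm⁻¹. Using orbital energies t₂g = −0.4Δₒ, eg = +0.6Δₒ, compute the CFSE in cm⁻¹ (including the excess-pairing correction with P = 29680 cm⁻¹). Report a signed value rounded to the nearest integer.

-20140

Ligand charges: 3×(-1) from NO₂⁻ and 3×(-1) from CN⁻ sum to -6; with overall charge -4, Fe is +2.
Fe²⁺: group 8, so d-count = 8 − 2 = 6.
Configuration: t₂g⁶ eg⁰.
CFSE(orbital) = 6×(-0.4Δₒ) + 0×(0.6Δₒ) = -2.4Δₒ; with Δₒ = 33125 cm⁻¹ that is -79500 cm⁻¹.
High-spin d⁶ would be t₂g⁴ eg² with 1 pair; low-spin has 3, so 2 excess pairs cost +2P = +59360 cm⁻¹.
Overall CFSE = -79500 + 59360 = -20140 cm⁻¹.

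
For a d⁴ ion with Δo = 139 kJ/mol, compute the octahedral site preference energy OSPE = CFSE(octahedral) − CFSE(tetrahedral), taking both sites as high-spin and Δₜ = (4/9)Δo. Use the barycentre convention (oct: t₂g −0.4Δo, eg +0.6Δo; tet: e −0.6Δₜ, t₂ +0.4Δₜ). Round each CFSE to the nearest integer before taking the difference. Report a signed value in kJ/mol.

-58

Octahedral high-spin t2g^3 e_g^1: CFSE = -0.6 × 139 = -83 kJ/mol.
In a tetrahedral site the filling is e^2 t2^2: CFSE(tet) = -0.4Δₜ = -0.4 × (4/9)(139) = -25 kJ/mol.
OSPE = -83 − (-25) = -58 kJ/mol.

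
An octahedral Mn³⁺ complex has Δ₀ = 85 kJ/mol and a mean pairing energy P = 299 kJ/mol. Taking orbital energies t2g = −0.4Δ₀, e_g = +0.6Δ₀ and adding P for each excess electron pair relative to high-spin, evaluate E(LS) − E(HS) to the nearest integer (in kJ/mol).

214

Group 7 minus oxidation state +3 gives a d⁴ configuration for Mn³⁺.
In the high-spin limit (t2g^3 e_g^1) the orbital term is -0.6Δ₀ = -51 kJ/mol, with no excess pairing.
Low-spin: t2g^4 e_g^0, orbital CFSE = -1.6Δ₀ = -136 kJ/mol; plus 1 excess pair × P = +299 kJ/mol; total 163 kJ/mol.
E(LS) − E(HS) = 163 − (-51) = 214 kJ/mol.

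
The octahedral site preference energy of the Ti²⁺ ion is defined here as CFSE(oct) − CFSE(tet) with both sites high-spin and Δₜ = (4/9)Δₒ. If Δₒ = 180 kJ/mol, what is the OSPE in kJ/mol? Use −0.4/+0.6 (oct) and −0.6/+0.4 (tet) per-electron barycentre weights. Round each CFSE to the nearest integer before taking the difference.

Group 4 minus oxidation state +2 gives a d² configuration for Ti²⁺.
Octahedral (high-spin): t₂g² eg⁰, CFSE = 2(−0.4) + 0(+0.6) = -0.8Δₒ = -0.8 × 180 = -144 kJ/mol.
Tetrahedral e² t₂⁰ gives -1.2Δₜ = -1.2 × (4/9) × 180 = -96 kJ/mol.
OSPE = CFSE(oct) − CFSE(tet) = -144 − (-96) = -48 kJ/mol.

-48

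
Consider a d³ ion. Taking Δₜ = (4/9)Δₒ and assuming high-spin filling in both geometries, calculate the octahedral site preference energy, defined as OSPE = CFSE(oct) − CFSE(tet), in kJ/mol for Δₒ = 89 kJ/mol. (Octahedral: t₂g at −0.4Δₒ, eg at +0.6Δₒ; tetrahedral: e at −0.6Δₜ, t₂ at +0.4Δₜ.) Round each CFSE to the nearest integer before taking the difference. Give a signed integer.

-75

Octahedral (high-spin): t₂g³ eg⁰, CFSE = 3(−0.4) + 0(+0.6) = -1.2Δₒ = -1.2 × 89 = -107 kJ/mol.
Tetrahedral: e² t₂¹, CFSE = 2(−0.6) + 1(+0.4) = -0.8Δₜ = -0.8 × (4/9) × 89 = -32 kJ/mol.
OSPE = CFSE(oct) − CFSE(tet) = -107 − (-32) = -75 kJ/mol.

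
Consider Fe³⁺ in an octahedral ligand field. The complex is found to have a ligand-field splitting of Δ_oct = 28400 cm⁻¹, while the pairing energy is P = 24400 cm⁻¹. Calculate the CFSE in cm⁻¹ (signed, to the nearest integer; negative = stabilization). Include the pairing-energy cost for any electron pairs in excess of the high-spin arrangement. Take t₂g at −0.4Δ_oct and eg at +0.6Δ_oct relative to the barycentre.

-8000

Fe sits in group 8; removing 3 electrons leaves Fe³⁺ with 8 − 3 = 5 d electrons.
Since Δ_oct = 28400 cm⁻¹ > P = 24400 cm⁻¹, the complex adopts the low-spin configuration.
Filling d⁵ accordingly: t₂g⁵ eg⁰.
Orbital CFSE = -2.0Δ_oct = -2.0 × 28400 = -56800 cm⁻¹.
Excess pairs vs high-spin: 2 − 0 = 2; pairing cost = +48800 cm⁻¹.
Net CFSE = -56800 + 48800 = -8000 cm⁻¹.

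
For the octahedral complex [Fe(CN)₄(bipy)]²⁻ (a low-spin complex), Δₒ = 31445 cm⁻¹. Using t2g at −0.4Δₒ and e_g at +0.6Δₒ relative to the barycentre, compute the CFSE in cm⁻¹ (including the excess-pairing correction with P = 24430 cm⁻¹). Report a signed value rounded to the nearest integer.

-26608

Ligand charges: 4×(-1) from CN⁻ and 1×(+0) from bipy sum to -4; with overall charge -2, Fe is +2.
Fe²⁺: group 8, so d-count = 8 − 2 = 6.
The d⁶ electrons fill as t2g^6 e_g^0.
Orbital CFSE = 6(-0.4) + 0(0.6) = -2.4Δₒ = -2.4 × 31445 = -75468 cm⁻¹.
Pairing penalty: 3 pairs vs 1 in the high-spin reference → 2 extra × P = 48860 cm⁻¹.
Overall CFSE = -75468 + 48860 = -26608 cm⁻¹.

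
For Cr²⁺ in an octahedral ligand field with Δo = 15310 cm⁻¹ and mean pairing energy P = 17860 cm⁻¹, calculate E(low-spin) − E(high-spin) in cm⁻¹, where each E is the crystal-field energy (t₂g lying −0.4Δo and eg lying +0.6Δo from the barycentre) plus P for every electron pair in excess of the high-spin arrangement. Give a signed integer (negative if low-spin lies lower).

2550

Cr²⁺: group 6, so d-count = 6 − 2 = 4.
High-spin: t₂g³ eg¹, CFSE = -0.6Δo = -9186 cm⁻¹.
Low-spin: t₂g⁴ eg⁰, orbital CFSE = -1.6Δo = -24496 cm⁻¹; plus 1 excess pair × P = +17860 cm⁻¹; total -6636 cm⁻¹.
The difference is -6636 − (-9186) = 2550 cm⁻¹, so high-spin lies lower.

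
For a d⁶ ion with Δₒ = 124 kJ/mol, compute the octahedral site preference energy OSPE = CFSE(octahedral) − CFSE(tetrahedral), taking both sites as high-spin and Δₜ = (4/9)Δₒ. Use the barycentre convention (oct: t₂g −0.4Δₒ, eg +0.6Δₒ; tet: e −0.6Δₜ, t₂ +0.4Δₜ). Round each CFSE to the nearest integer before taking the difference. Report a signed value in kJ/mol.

-17

In an octahedral site d⁶ (HS) is t₂g⁴ eg², giving CFSE(oct) = -0.4Δₒ = -50 kJ/mol.
In a tetrahedral site the filling is e³ t₂³: CFSE(tet) = -0.6Δₜ = -0.6 × (4/9)(124) = -33 kJ/mol.
OSPE = -50 − (-33) = -17 kJ/mol.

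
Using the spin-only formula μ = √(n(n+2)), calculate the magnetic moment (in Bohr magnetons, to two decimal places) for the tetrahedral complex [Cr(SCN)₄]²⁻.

Each SCN⁻ contributes -1; 4 × (-1) = -4. With overall charge -2, Cr is in the +2 oxidation state.
Cr sits in group 6; removing 2 electrons leaves Cr²⁺ with 6 − 2 = 4 d electrons.
Tetrahedral splitting is small, so the complex is high-spin.
Configuration: e^2 t2^2 → 4 unpaired electrons.
μ(spin-only) = √[4(4+2)] = √24 ≈ 4.90 Bohr magnetons.

4.90 Bohr magnetons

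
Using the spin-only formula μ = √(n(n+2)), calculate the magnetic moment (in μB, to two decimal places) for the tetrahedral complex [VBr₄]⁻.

2.83 μB

Each Br⁻ contributes -1; 4 × (-1) = -4. With overall charge -1, V is in the +3 oxidation state.
V sits in group 5; removing 3 electrons leaves V³⁺ with 5 − 3 = 2 d electrons.
Tetrahedral fields are weak (Δₜ ≈ 4/9 Δₒ), so electrons fill high-spin.
Configuration: e^2 t2^0 → 2 unpaired electrons.
μ(spin-only) = √[2(2+2)] = √8 ≈ 2.83 μB.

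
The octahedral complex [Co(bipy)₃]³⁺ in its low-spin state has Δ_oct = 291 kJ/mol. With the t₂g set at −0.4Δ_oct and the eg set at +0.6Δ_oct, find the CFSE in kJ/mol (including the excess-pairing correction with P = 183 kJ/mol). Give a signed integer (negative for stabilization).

-332

bipy is neutral, so the +3 overall charge sits on Co: oxidation state +3.
Group 9 minus oxidation state +3 gives a d⁶ configuration for Co³⁺.
Configuration: t₂g⁶ eg⁰.
Orbital CFSE = 6(-0.4) + 0(0.6) = -2.4Δ_oct = -2.4 × 291 = -698 kJ/mol.
High-spin d⁶ would be t₂g⁴ eg² with 1 pair; low-spin has 3, so 2 excess pairs cost +2P = +366 kJ/mol.
Combining: -698 + 366 = -332 kJ/mol.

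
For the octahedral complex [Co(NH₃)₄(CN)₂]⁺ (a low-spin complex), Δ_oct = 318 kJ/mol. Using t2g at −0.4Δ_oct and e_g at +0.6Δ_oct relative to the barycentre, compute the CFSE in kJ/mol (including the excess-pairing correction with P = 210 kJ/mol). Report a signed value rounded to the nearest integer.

-343

Ligand charges: 4×(+0) from NH₃ and 2×(-1) from CN⁻ sum to -2; with overall charge +1, Co is +3.
Group 9 minus oxidation state +3 gives a d⁶ configuration for Co³⁺.
The d⁶ electrons fill as t2g^6 e_g^0.
CFSE(orbital) = 6×(-0.4Δ_oct) + 0×(0.6Δ_oct) = -2.4Δ_oct; with Δ_oct = 318 kJ/mol that is -763 kJ/mol.
Pairing penalty: 3 pairs vs 1 in the high-spin reference → 2 extra × P = 420 kJ/mol.
Combining: -763 + 420 = -343 kJ/mol.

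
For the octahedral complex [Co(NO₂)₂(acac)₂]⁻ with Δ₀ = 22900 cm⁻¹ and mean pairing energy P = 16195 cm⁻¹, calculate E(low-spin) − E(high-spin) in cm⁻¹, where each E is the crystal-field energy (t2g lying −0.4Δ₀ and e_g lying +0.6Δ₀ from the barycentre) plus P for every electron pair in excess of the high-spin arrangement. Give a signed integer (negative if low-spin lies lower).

Ligand charges: 2×(-1) from NO₂⁻ and 2×(-1) from acac⁻ sum to -4; with overall charge -1, Co is +3.
Group 9 minus oxidation state +3 gives a d⁶ configuration for Co³⁺.
In the high-spin limit (t2g^4 e_g^2) the orbital term is -0.4Δ₀ = -9160 cm⁻¹, with no excess pairing.
Low-spin: t2g^6 e_g^0, orbital CFSE = -2.4Δ₀ = -54960 cm⁻¹; plus 2 excess pairs × P = +32390 cm⁻¹; total -22570 cm⁻¹.
The difference is -22570 − (-9160) = -13410 cm⁻¹, so low-spin lies lower.

-13410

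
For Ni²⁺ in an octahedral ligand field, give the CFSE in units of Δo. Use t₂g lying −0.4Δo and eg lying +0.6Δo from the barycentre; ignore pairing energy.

Ni is in group 10, so Ni²⁺ is d⁸ (10 − 2 = 8).
Configuration: t₂g⁶ eg².
CFSE = 6(-0.4Δo) + 2(0.6Δo) = -2.4Δo + 1.2Δo = -1.2Δo.

-1.2 Δo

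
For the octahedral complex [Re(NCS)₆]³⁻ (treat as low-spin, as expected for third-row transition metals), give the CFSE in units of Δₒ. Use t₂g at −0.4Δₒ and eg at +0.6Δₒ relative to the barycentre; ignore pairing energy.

-1.6 Δₒ

Each NCS⁻ contributes -1; 6 × (-1) = -6. With overall charge -3, Re is in the +3 oxidation state.
Re is in group 7, so Re³⁺ is d⁴ (7 − 3 = 4).
Configuration: t₂g⁴ eg⁰.
CFSE = 4(-0.4Δₒ) + 0(0.6Δₒ) = -1.6Δₒ + 0.0Δₒ = -1.6Δₒ.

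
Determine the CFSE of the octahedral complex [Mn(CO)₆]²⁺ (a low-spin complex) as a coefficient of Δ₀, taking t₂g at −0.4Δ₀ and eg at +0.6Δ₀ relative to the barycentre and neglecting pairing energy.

-2.0 Δ₀

CO is neutral, so the +2 overall charge sits on Mn: oxidation state +2.
Mn sits in group 7; removing 2 electrons leaves Mn²⁺ with 7 − 2 = 5 d electrons.
Configuration: t₂g⁵ eg⁰.
CFSE = 5(-0.4Δ₀) + 0(0.6Δ₀) = -2.0Δ₀ + 0.0Δ₀ = -2.0Δ₀.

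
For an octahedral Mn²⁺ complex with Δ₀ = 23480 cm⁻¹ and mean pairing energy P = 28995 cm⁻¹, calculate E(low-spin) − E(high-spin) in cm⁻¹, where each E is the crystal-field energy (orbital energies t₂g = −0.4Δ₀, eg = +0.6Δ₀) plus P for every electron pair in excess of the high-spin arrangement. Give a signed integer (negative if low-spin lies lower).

11030

Mn is in group 7, so Mn²⁺ is d⁵ (7 − 2 = 5).
High-spin: t₂g³ eg², CFSE = 0.0Δ₀ = 0 cm⁻¹.
For low-spin the configuration is t₂g⁵ eg⁰: orbital energy -2.0 × 23480 = -46960 cm⁻¹, and 2 additional pairs relative to high-spin add 57990 cm⁻¹, giving 11030 cm⁻¹.
Thus E(LS) − E(HS) = 11030 cm⁻¹.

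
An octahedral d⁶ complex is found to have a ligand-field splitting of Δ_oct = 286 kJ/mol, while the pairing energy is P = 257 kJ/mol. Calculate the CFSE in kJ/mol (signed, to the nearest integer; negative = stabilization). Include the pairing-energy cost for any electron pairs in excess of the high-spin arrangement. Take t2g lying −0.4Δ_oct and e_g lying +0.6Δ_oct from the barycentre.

-172

Here Δ_oct > P (286 > 257), so the low-spin state is favoured.
That gives t2g^6 e_g^0.
Orbital CFSE = -2.4Δ_oct = -2.4 × 286 = -686 kJ/mol.
Excess pairs vs high-spin: 3 − 1 = 2; pairing cost = +514 kJ/mol.
Net CFSE = -686 + 514 = -172 kJ/mol.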